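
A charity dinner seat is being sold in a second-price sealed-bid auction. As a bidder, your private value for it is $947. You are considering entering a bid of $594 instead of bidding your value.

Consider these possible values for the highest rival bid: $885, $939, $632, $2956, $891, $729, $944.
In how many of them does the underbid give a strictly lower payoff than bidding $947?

6

The deviation hurts exactly when the highest competing bid lies strictly between $594 and $947 — underbidding then forfeits a profitable win.
$885: inside the interval → strictly worse (loss $62).
$939: inside the interval → strictly worse (loss $8).
$632: inside the interval → strictly worse (loss $315).
$2956: above both → same outcome either way.
$891: inside the interval → strictly worse (loss $56).
$729: inside the interval → strictly worse (loss $218).
$944: inside the interval → strictly worse (loss $3).
Count: 6.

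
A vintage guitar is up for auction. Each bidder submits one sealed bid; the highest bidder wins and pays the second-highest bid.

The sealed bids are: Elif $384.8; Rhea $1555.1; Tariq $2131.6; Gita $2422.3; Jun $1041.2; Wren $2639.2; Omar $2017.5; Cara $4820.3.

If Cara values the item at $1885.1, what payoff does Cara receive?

Highest bid: Cara at $4820.3, so Cara wins.
Second-highest bid: Wren at $2639.2 — that is the price the winner pays.
Cara's payoff = value − price = $1885.1 − $2639.2 = −$754.1.

−$754.1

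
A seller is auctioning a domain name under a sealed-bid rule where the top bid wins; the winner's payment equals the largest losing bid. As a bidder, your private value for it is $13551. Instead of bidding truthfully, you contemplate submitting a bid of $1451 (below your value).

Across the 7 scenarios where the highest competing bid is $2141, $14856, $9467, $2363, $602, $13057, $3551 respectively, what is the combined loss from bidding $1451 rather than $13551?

The deviation costs you only when the competing bid falls strictly between $1451 and $13551; elsewhere both bids give the same outcome.
$2141: truthful payoff $11410, deviation payoff $0 → loss $11410.
$14856: outcomes coincide → loss $0.
$9467: truthful payoff $4084, deviation payoff $0 → loss $4084.
$2363: truthful payoff $11188, deviation payoff $0 → loss $11188.
$602: outcomes coincide → loss $0.
$13057: truthful payoff $494, deviation payoff $0 → loss $494.
$3551: truthful payoff $10000, deviation payoff $0 → loss $10000.
Total loss = $11410 + $4084 + $11188 + $494 + $10000 = $37176.

$37176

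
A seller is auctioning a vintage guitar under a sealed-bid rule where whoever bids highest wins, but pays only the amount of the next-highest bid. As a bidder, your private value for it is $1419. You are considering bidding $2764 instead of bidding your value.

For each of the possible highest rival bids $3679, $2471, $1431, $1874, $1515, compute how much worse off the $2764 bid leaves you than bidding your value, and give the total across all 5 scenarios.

The deviation costs you only when the competing bid falls strictly between $1419 and $2764; elsewhere both bids give the same outcome.
$3679: outcomes coincide → loss $0.
$2471: truthful payoff $0, deviation payoff −$1052 → loss $1052.
$1431: truthful payoff $0, deviation payoff −$12 → loss $12.
$1874: truthful payoff $0, deviation payoff −$455 → loss $455.
$1515: truthful payoff $0, deviation payoff −$96 → loss $96.
Total loss = $1052 + $12 + $455 + $96 = $1615.

$1615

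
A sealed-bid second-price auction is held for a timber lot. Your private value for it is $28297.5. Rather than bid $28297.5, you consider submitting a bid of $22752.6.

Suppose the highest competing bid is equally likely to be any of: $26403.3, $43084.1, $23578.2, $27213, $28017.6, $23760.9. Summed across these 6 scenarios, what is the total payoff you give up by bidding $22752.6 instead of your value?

$12514.5

The deviation costs you only when the competing bid falls strictly between $22752.6 and $28297.5; elsewhere both bids give the same outcome.
$26403.3: truthful payoff $1894.2, deviation payoff $0 → loss $1894.2.
$43084.1: outcomes coincide → loss $0.
$23578.2: truthful payoff $4719.3, deviation payoff $0 → loss $4719.3.
$27213: truthful payoff $1084.5, deviation payoff $0 → loss $1084.5.
$28017.6: truthful payoff $279.9, deviation payoff $0 → loss $279.9.
$23760.9: truthful payoff $4536.6, deviation payoff $0 → loss $4536.6.
Total loss = $1894.2 + $4719.3 + $1084.5 + $279.9 + $4536.6 = $12514.5.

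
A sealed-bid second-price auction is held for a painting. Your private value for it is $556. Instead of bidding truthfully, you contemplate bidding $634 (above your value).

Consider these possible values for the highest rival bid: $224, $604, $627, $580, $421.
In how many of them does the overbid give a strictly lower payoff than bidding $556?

3

The deviation hurts exactly when the highest competing bid lies strictly between $556 and $634 — overbidding then wins at a price above your value.
$224: below both → same outcome either way.
$604: inside the interval → strictly worse (loss $48).
$627: inside the interval → strictly worse (loss $71).
$580: inside the interval → strictly worse (loss $24).
$421: below both → same outcome either way.
Count: 3.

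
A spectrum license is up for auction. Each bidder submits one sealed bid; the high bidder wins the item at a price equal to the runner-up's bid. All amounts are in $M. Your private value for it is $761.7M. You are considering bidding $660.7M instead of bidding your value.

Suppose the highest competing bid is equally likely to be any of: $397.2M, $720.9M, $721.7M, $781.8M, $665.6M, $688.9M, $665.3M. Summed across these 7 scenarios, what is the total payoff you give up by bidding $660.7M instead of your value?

$346.1M

The deviation costs you only when the competing bid falls strictly between $660.7M and $761.7M; elsewhere both bids give the same outcome.
$397.2M: outcomes coincide → loss $0M.
$720.9M: truthful payoff $40.8M, deviation payoff $0M → loss $40.8M.
$721.7M: truthful payoff $40M, deviation payoff $0M → loss $40M.
$781.8M: outcomes coincide → loss $0M.
$665.6M: truthful payoff $96.1M, deviation payoff $0M → loss $96.1M.
$688.9M: truthful payoff $72.8M, deviation payoff $0M → loss $72.8M.
$665.3M: truthful payoff $96.4M, deviation payoff $0M → loss $96.4M.
Total loss = $40.8M + $40M + $96.1M + $72.8M + $96.4M = $346.1M.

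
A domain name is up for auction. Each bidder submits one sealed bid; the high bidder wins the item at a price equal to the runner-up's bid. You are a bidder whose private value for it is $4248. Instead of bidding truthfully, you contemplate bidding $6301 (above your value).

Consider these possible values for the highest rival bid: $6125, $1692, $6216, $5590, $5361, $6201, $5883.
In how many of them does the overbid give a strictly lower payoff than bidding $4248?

6

The deviation hurts exactly when the highest competing bid lies strictly between $4248 and $6301 — overbidding then wins at a price above your value.
$6125: inside the interval → strictly worse (loss $1877).
$1692: below both → same outcome either way.
$6216: inside the interval → strictly worse (loss $1968).
$5590: inside the interval → strictly worse (loss $1342).
$5361: inside the interval → strictly worse (loss $1113).
$6201: inside the interval → strictly worse (loss $1953).
$5883: inside the interval → strictly worse (loss $1635).
Count: 6.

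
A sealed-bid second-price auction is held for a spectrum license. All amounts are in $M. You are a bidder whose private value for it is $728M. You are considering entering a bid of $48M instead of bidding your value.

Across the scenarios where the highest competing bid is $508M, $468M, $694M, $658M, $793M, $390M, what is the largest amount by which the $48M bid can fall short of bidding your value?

$508M: truthful gives $220M, deviation gives $0M → loss $220M.
$468M: truthful gives $260M, deviation gives $0M → loss $260M.
$694M: truthful gives $34M, deviation gives $0M → loss $34M.
$658M: truthful gives $70M, deviation gives $0M → loss $70M.
$793M: same outcome either way → loss $0M.
$390M: truthful gives $338M, deviation gives $0M → loss $338M.
Maximum loss: $338M.

$338M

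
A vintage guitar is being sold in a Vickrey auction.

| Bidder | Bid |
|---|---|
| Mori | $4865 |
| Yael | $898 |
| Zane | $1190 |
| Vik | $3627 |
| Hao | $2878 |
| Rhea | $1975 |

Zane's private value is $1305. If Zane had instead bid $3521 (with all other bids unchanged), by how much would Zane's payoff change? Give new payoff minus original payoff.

The highest bid among the other bidders is $4865; Zane's bid doesn't change that.
Original bid $1190: Zane is not highest (top rival bid is $4865); payoff $0.
Alternative bid $3521: Zane is not highest (top rival bid is $4865); payoff $0.
Change in payoff = $0 − ($0) = $0.

$0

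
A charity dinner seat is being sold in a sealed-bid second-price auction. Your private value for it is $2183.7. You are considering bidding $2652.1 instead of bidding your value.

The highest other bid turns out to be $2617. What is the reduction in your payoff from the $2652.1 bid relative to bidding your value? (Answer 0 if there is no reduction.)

$433.3

Bidding your value $2183.7: you lose (since $2183.7 < $2617). Payoff $0.
Bidding $2652.1: you win and pay $2617. Payoff $2183.7 − $2617 = −$433.3.
The competing bid $2617 lies between your value and your inflated bid, so overbidding wins an item priced above your value.
Loss from deviating = $0 − (−$433.3) = $433.3.
Because the price is fixed by the runner-up's bid, deviating from your value can only change a good outcome into a bad one — never the reverse.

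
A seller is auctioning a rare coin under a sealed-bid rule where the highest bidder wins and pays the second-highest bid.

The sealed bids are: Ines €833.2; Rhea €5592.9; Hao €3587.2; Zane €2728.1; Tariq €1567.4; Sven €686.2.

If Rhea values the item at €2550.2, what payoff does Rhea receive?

−€1037

Highest bid: Rhea at €5592.9, so Rhea wins.
Second-highest bid: Hao at €3587.2 — that is the price the winner pays.
Rhea's payoff = value − price = €2550.2 − €3587.2 = −€1037.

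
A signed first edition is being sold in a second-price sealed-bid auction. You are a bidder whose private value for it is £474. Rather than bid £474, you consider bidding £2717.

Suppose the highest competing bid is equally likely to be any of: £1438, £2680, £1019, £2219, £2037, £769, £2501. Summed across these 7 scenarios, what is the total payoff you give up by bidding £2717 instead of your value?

The deviation costs you only when the competing bid falls strictly between £474 and £2717; elsewhere both bids give the same outcome.
£1438: truthful payoff £0, deviation payoff −£964 → loss £964.
£2680: truthful payoff £0, deviation payoff −£2206 → loss £2206.
£1019: truthful payoff £0, deviation payoff −£545 → loss £545.
£2219: truthful payoff £0, deviation payoff −£1745 → loss £1745.
£2037: truthful payoff £0, deviation payoff −£1563 → loss £1563.
£769: truthful payoff £0, deviation payoff −£295 → loss £295.
£2501: truthful payoff £0, deviation payoff −£2027 → loss £2027.
Total loss = £964 + £2206 + £545 + £1745 + £1563 + £295 + £2027 = £9345.

£9345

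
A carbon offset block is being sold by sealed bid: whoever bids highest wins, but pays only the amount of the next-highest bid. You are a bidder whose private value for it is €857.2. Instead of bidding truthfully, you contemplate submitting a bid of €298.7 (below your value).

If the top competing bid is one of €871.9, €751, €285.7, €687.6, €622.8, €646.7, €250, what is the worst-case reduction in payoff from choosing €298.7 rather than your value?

€871.9: same outcome either way → loss €0.
€751: truthful gives €106.2, deviation gives €0 → loss €106.2.
€285.7: same outcome either way → loss €0.
€687.6: truthful gives €169.6, deviation gives €0 → loss €169.6.
€622.8: truthful gives €234.4, deviation gives €0 → loss €234.4.
€646.7: truthful gives €210.5, deviation gives €0 → loss €210.5.
€250: same outcome either way → loss €0.
Maximum loss: €234.4.

€234.4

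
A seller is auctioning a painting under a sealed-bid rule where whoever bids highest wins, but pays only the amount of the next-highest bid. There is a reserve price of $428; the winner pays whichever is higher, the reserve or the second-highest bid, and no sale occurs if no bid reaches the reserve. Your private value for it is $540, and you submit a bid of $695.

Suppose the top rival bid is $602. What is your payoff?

Your bid $695 is the highest and exceeds the reserve.
Price = max(second-highest bid, reserve) = max($602, $428) = $602.
Payoff = $540 − $602 = −$62.

−$62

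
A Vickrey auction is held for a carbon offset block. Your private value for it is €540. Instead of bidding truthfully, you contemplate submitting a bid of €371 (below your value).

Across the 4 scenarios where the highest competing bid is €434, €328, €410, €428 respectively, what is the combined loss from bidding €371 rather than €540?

€348

The deviation costs you only when the competing bid falls strictly between €371 and €540; elsewhere both bids give the same outcome.
€434: truthful payoff €106, deviation payoff €0 → loss €106.
€328: outcomes coincide → loss €0.
€410: truthful payoff €130, deviation payoff €0 → loss €130.
€428: truthful payoff €112, deviation payoff €0 → loss €112.
Total loss = €106 + €130 + €112 = €348.
In a second-price auction your bid sets only whether you win, not what you pay, so bidding your true value is weakly dominant.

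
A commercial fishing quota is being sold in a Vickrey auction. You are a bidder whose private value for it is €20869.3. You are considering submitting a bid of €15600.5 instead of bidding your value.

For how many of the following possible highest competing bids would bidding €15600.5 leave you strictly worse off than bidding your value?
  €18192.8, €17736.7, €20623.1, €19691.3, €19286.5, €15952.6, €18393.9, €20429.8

The deviation hurts exactly when the highest competing bid lies strictly between €15600.5 and €20869.3 — underbidding then forfeits a profitable win.
€18192.8: inside the interval → strictly worse (loss €2676.5).
€17736.7: inside the interval → strictly worse (loss €3132.6).
€20623.1: inside the interval → strictly worse (loss €246.2).
€19691.3: inside the interval → strictly worse (loss €1178).
€19286.5: inside the interval → strictly worse (loss €1582.8).
€15952.6: inside the interval → strictly worse (loss €4916.7).
€18393.9: inside the interval → strictly worse (loss €2475.4).
€20429.8: inside the interval → strictly worse (loss €439.5).
Count: 8.

8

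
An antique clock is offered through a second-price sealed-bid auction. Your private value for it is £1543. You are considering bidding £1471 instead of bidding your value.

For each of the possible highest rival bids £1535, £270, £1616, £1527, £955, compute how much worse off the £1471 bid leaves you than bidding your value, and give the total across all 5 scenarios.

£24

The deviation costs you only when the competing bid falls strictly between £1471 and £1543; elsewhere both bids give the same outcome.
£1535: truthful payoff £8, deviation payoff £0 → loss £8.
£270: outcomes coincide → loss £0.
£1616: outcomes coincide → loss £0.
£1527: truthful payoff £16, deviation payoff £0 → loss £16.
£955: outcomes coincide → loss £0.
Total loss = £8 + £16 = £24.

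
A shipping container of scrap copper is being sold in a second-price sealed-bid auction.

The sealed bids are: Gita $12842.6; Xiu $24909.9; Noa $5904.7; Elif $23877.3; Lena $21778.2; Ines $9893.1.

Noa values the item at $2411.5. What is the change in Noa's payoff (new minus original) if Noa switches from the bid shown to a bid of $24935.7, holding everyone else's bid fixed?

The highest bid among the other bidders is $24909.9; Noa's bid doesn't change that.
Original bid $5904.7: Noa is not highest (top rival bid is $24909.9); payoff $0.
Alternative bid $24935.7: Noa is highest, pays the top rival bid $24909.9; payoff $2411.5 − $24909.9 = −$22498.4.
Change in payoff = −$22498.4 − ($0) = −$22498.4.

−$22498.4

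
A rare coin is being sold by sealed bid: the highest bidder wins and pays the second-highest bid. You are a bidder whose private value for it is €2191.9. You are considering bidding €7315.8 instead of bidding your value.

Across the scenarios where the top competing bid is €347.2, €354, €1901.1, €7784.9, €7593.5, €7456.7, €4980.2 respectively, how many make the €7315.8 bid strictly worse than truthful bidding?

The deviation hurts exactly when the highest competing bid lies strictly between €2191.9 and €7315.8 — overbidding then wins at a price above your value.
€347.2: below both → same outcome either way.
€354: below both → same outcome either way.
€1901.1: below both → same outcome either way.
€7784.9: above both → same outcome either way.
€7593.5: above both → same outcome either way.
€7456.7: above both → same outcome either way.
€4980.2: inside the interval → strictly worse (loss €2788.3).
Count: 1.

1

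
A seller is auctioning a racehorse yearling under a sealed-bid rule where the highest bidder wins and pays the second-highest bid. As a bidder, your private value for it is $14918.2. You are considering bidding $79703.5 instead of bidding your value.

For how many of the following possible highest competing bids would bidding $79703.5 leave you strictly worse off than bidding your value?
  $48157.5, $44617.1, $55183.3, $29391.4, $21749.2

5

The deviation hurts exactly when the highest competing bid lies strictly between $14918.2 and $79703.5 — overbidding then wins at a price above your value.
$48157.5: inside the interval → strictly worse (loss $33239.3).
$44617.1: inside the interval → strictly worse (loss $29698.9).
$55183.3: inside the interval → strictly worse (loss $40265.1).
$29391.4: inside the interval → strictly worse (loss $14473.2).
$21749.2: inside the interval → strictly worse (loss $6831).
Count: 5.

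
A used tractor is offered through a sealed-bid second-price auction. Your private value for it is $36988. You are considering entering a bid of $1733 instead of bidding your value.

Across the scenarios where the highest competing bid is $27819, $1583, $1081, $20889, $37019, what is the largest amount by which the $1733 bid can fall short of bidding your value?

$16099

$27819: truthful gives $9169, deviation gives $0 → loss $9169.
$1583: same outcome either way → loss $0.
$1081: same outcome either way → loss $0.
$20889: truthful gives $16099, deviation gives $0 → loss $16099.
$37019: same outcome either way → loss $0.
Maximum loss: $16099.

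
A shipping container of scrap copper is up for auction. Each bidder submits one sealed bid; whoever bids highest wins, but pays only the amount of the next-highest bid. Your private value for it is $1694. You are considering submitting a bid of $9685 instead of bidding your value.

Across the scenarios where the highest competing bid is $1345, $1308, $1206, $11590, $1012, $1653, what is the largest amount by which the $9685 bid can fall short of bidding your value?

$0

$1345: same outcome either way → loss $0.
$1308: same outcome either way → loss $0.
$1206: same outcome either way → loss $0.
$11590: same outcome either way → loss $0.
$1012: same outcome either way → loss $0.
$1653: same outcome either way → loss $0.
Maximum loss: $0.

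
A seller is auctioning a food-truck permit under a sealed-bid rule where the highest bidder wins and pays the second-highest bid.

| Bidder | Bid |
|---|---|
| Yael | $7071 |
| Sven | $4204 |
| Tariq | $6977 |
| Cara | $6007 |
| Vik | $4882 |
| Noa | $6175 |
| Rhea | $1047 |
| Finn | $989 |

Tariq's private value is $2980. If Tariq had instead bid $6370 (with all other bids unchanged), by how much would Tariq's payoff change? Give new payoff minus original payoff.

The highest bid among the other bidders is $7071; Tariq's bid doesn't change that.
Original bid $6977: Tariq is not highest (top rival bid is $7071); payoff $0.
Alternative bid $6370: Tariq is not highest (top rival bid is $7071); payoff $0.
Change in payoff = $0 − ($0) = $0.

$0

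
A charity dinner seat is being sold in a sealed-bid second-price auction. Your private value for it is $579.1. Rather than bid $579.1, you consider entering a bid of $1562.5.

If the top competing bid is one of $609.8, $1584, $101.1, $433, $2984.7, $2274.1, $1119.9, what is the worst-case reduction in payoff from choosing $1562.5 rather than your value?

$609.8: truthful gives $0, deviation gives −$30.7 → loss $30.7.
$1584: same outcome either way → loss $0.
$101.1: same outcome either way → loss $0.
$433: same outcome either way → loss $0.
$2984.7: same outcome either way → loss $0.
$2274.1: same outcome either way → loss $0.
$1119.9: truthful gives $0, deviation gives −$540.8 → loss $540.8.
Maximum loss: $540.8.

$540.8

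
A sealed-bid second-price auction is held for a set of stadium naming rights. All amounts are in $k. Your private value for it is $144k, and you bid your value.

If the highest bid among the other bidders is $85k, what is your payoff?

Your bid $144k exceeds the highest competing bid $85k, so you win.
In a second-price auction the winner pays the second-highest bid, $85k.
Payoff = value − price = $144k − $85k = $59k.

$59k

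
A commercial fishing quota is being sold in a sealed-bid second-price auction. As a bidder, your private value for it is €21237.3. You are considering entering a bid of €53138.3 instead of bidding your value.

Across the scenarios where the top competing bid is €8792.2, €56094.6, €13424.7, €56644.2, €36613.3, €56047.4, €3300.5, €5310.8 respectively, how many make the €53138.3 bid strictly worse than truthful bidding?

1

The deviation hurts exactly when the highest competing bid lies strictly between €21237.3 and €53138.3 — overbidding then wins at a price above your value.
€8792.2: below both → same outcome either way.
€56094.6: above both → same outcome either way.
€13424.7: below both → same outcome either way.
€56644.2: above both → same outcome either way.
€36613.3: inside the interval → strictly worse (loss €15376).
€56047.4: above both → same outcome either way.
€3300.5: below both → same outcome either way.
€5310.8: below both → same outcome either way.
Count: 1.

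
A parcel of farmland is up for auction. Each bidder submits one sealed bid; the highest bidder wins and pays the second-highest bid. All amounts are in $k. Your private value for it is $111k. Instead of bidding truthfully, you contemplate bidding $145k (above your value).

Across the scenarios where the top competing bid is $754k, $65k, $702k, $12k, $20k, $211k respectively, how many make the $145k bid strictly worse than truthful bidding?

The deviation hurts exactly when the highest competing bid lies strictly between $111k and $145k — overbidding then wins at a price above your value.
$754k: above both → same outcome either way.
$65k: below both → same outcome either way.
$702k: above both → same outcome either way.
$12k: below both → same outcome either way.
$20k: below both → same outcome either way.
$211k: above both → same outcome either way.
Count: 0.

0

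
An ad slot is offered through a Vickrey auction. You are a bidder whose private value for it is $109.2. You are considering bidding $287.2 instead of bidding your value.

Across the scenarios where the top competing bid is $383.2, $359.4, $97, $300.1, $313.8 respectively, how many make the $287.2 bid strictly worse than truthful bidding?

0

The deviation hurts exactly when the highest competing bid lies strictly between $109.2 and $287.2 — overbidding then wins at a price above your value.
$383.2: above both → same outcome either way.
$359.4: above both → same outcome either way.
$97: below both → same outcome either way.
$300.1: above both → same outcome either way.
$313.8: above both → same outcome either way.
Count: 0.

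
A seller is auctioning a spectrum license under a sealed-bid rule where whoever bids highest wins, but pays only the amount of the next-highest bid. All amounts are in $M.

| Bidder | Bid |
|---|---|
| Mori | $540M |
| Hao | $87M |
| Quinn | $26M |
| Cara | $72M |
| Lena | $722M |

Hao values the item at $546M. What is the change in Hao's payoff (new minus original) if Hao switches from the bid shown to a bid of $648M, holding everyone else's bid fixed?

$0M

The highest bid among the other bidders is $722M; Hao's bid doesn't change that.
Original bid $87M: Hao is not highest (top rival bid is $722M); payoff $0M.
Alternative bid $648M: Hao is not highest (top rival bid is $722M); payoff $0M.
Change in payoff = $0M − ($0M) = $0M.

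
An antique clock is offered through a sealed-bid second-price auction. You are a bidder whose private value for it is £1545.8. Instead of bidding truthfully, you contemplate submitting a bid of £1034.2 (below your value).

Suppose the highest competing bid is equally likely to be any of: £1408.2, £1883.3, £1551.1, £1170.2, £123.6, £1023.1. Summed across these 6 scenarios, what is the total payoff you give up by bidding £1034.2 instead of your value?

£513.2

The deviation costs you only when the competing bid falls strictly between £1034.2 and £1545.8; elsewhere both bids give the same outcome.
£1408.2: truthful payoff £137.6, deviation payoff £0 → loss £137.6.
£1883.3: outcomes coincide → loss £0.
£1551.1: outcomes coincide → loss £0.
£1170.2: truthful payoff £375.6, deviation payoff £0 → loss £375.6.
£123.6: outcomes coincide → loss £0.
£1023.1: outcomes coincide → loss £0.
Total loss = £137.6 + £375.6 = £513.2.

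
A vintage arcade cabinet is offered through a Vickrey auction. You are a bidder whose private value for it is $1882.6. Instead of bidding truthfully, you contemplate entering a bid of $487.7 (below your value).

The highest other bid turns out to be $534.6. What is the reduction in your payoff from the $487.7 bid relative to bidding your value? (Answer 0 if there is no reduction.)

$1348

Bidding your value $1882.6: you win (since $1882.6 > $534.6) and pay $534.6. Payoff $1348.
Bidding $487.7: you lose. Payoff $0.
The competing bid $534.6 lies between your shaded bid and your value, so underbidding forfeits an item you could have won at a profitable price.
Loss from deviating = $1348 − ($0) = $1348.
In a second-price auction your bid sets only whether you win, not what you pay, so bidding your true value is weakly dominant.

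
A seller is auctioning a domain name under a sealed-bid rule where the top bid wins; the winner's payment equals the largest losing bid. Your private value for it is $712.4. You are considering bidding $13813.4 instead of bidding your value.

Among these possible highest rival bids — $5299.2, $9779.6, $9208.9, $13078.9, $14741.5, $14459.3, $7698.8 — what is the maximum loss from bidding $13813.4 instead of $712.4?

$5299.2: truthful gives $0, deviation gives −$4586.8 → loss $4586.8.
$9779.6: truthful gives $0, deviation gives −$9067.2 → loss $9067.2.
$9208.9: truthful gives $0, deviation gives −$8496.5 → loss $8496.5.
$13078.9: truthful gives $0, deviation gives −$12366.5 → loss $12366.5.
$14741.5: same outcome either way → loss $0.
$14459.3: same outcome either way → loss $0.
$7698.8: truthful gives $0, deviation gives −$6986.4 → loss $6986.4.
Maximum loss: $12366.5.

$12366.5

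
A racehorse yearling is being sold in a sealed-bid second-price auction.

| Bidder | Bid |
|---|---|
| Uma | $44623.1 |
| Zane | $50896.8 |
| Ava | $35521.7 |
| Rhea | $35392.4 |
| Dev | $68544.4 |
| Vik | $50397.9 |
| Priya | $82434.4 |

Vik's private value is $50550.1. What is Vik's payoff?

$0

Highest bid: Priya at $82434.4, so Priya wins.
Second-highest bid: Dev at $68544.4 — that is the price the winner pays.
Vik did not win, so Vik pays nothing and receives nothing: payoff $0.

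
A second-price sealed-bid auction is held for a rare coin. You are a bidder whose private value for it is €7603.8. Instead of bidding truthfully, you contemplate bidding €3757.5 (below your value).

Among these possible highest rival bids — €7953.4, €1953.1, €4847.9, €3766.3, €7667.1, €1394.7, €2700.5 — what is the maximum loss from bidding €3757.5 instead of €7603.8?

€7953.4: same outcome either way → loss €0.
€1953.1: same outcome either way → loss €0.
€4847.9: truthful gives €2755.9, deviation gives €0 → loss €2755.9.
€3766.3: truthful gives €3837.5, deviation gives €0 → loss €3837.5.
€7667.1: same outcome either way → loss €0.
€1394.7: same outcome either way → loss €0.
€2700.5: same outcome either way → loss €0.
Maximum loss: €3837.5.

€3837.5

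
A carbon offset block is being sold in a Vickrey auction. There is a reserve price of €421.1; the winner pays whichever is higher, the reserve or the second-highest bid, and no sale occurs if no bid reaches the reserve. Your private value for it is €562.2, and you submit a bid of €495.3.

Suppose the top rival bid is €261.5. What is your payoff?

Your bid €495.3 is the highest and exceeds the reserve.
Price = max(second-highest bid, reserve) = max(€261.5, €421.1) = €421.1.
Payoff = €562.2 − €421.1 = €141.1.

€141.1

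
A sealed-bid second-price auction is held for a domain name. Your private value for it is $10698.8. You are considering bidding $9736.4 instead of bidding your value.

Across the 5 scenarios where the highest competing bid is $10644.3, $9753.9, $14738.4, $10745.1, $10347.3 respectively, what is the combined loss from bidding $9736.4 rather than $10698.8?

$1350.9

The deviation costs you only when the competing bid falls strictly between $9736.4 and $10698.8; elsewhere both bids give the same outcome.
$10644.3: truthful payoff $54.5, deviation payoff $0 → loss $54.5.
$9753.9: truthful payoff $944.9, deviation payoff $0 → loss $944.9.
$14738.4: outcomes coincide → loss $0.
$10745.1: outcomes coincide → loss $0.
$10347.3: truthful payoff $351.5, deviation payoff $0 → loss $351.5.
Total loss = $54.5 + $944.9 + $351.5 = $1350.9.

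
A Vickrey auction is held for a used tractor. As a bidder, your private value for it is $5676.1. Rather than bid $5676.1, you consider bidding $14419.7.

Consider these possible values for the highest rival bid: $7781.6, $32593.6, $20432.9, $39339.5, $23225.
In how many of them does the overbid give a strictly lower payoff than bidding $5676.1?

The deviation hurts exactly when the highest competing bid lies strictly between $5676.1 and $14419.7 — overbidding then wins at a price above your value.
$7781.6: inside the interval → strictly worse (loss $2105.5).
$32593.6: above both → same outcome either way.
$20432.9: above both → same outcome either way.
$39339.5: above both → same outcome either way.
$23225: above both → same outcome either way.
Count: 1.

1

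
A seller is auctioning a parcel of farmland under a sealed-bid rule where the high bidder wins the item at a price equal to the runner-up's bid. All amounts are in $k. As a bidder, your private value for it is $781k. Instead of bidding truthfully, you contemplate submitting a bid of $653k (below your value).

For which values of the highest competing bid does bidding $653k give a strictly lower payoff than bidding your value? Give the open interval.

($653k, $781k)

If the competing bid is below $653k, both bids win at the same price — no difference.
If it is above $781k, both bids lose — no difference.
If it lies strictly between $653k and $781k, bidding your value wins at a price below your value (positive payoff) while bidding $653k loses (payoff 0).
So the deviation strictly hurts on the open interval ($653k, $781k).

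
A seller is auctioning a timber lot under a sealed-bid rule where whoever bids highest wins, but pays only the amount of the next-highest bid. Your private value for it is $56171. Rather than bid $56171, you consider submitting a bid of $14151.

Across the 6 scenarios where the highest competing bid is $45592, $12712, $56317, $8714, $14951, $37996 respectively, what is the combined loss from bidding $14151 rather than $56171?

The deviation costs you only when the competing bid falls strictly between $14151 and $56171; elsewhere both bids give the same outcome.
$45592: truthful payoff $10579, deviation payoff $0 → loss $10579.
$12712: outcomes coincide → loss $0.
$56317: outcomes coincide → loss $0.
$8714: outcomes coincide → loss $0.
$14951: truthful payoff $41220, deviation payoff $0 → loss $41220.
$37996: truthful payoff $18175, deviation payoff $0 → loss $18175.
Total loss = $10579 + $41220 + $18175 = $69974.
Because the price is fixed by the runner-up's bid, deviating from your value can only change a good outcome into a bad one — never the reverse.

$69974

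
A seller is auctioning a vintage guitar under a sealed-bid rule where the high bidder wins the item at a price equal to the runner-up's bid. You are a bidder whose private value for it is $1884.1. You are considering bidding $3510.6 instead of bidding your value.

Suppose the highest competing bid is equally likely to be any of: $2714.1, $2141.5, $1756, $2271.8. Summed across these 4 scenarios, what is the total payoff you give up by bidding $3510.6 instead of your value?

The deviation costs you only when the competing bid falls strictly between $1884.1 and $3510.6; elsewhere both bids give the same outcome.
$2714.1: truthful payoff $0, deviation payoff −$830 → loss $830.
$2141.5: truthful payoff $0, deviation payoff −$257.4 → loss $257.4.
$1756: outcomes coincide → loss $0.
$2271.8: truthful payoff $0, deviation payoff −$387.7 → loss $387.7.
Total loss = $830 + $257.4 + $387.7 = $1475.1.
Truthful bidding weakly dominates here: raising your bid can only win items priced above your value, and lowering it can only forfeit items priced below.

$1475.1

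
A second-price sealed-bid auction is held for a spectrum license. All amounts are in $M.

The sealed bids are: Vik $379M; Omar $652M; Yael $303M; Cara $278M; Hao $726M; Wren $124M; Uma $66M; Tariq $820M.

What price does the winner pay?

Highest bid: Tariq at $820M, so Tariq wins.
Second-highest bid: Hao at $726M — that is the price the winner pays.

$726M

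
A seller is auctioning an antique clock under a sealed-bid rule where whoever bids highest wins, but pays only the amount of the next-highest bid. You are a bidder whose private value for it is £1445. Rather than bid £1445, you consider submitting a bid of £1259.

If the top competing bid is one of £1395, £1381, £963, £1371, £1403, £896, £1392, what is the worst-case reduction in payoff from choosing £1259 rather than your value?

£74

£1395: truthful gives £50, deviation gives £0 → loss £50.
£1381: truthful gives £64, deviation gives £0 → loss £64.
£963: same outcome either way → loss £0.
£1371: truthful gives £74, deviation gives £0 → loss £74.
£1403: truthful gives £42, deviation gives £0 → loss £42.
£896: same outcome either way → loss £0.
£1392: truthful gives £53, deviation gives £0 → loss £53.
Maximum loss: £74.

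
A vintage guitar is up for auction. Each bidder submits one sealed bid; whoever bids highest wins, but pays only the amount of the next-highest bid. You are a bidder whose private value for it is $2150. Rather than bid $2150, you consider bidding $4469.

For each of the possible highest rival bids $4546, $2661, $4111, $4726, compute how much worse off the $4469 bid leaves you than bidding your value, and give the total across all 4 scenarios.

$2472

The deviation costs you only when the competing bid falls strictly between $2150 and $4469; elsewhere both bids give the same outcome.
$4546: outcomes coincide → loss $0.
$2661: truthful payoff $0, deviation payoff −$511 → loss $511.
$4111: truthful payoff $0, deviation payoff −$1961 → loss $1961.
$4726: outcomes coincide → loss $0.
Total loss = $511 + $1961 = $2472.
In a second-price auction your bid sets only whether you win, not what you pay, so bidding your true value is weakly dominant.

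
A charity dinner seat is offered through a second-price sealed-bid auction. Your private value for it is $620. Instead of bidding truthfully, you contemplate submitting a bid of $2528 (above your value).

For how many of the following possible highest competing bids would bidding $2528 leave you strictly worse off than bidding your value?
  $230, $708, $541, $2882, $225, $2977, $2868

1

The deviation hurts exactly when the highest competing bid lies strictly between $620 and $2528 — overbidding then wins at a price above your value.
$230: below both → same outcome either way.
$708: inside the interval → strictly worse (loss $88).
$541: below both → same outcome either way.
$2882: above both → same outcome either way.
$225: below both → same outcome either way.
$2977: above both → same outcome either way.
$2868: above both → same outcome either way.
Count: 1.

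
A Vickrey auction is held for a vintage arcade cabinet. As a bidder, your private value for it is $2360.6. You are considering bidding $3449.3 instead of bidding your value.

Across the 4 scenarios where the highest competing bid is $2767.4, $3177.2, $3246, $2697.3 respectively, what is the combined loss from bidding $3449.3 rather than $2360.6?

$2445.5

The deviation costs you only when the competing bid falls strictly between $2360.6 and $3449.3; elsewhere both bids give the same outcome.
$2767.4: truthful payoff $0, deviation payoff −$406.8 → loss $406.8.
$3177.2: truthful payoff $0, deviation payoff −$816.6 → loss $816.6.
$3246: truthful payoff $0, deviation payoff −$885.4 → loss $885.4.
$2697.3: truthful payoff $0, deviation payoff −$336.7 → loss $336.7.
Total loss = $406.8 + $816.6 + $885.4 + $336.7 = $2445.5.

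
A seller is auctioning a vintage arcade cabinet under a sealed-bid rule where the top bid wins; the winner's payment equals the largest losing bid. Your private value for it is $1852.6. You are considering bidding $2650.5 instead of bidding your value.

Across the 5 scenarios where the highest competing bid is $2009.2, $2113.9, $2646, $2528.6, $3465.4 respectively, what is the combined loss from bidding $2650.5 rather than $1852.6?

The deviation costs you only when the competing bid falls strictly between $1852.6 and $2650.5; elsewhere both bids give the same outcome.
$2009.2: truthful payoff $0, deviation payoff −$156.6 → loss $156.6.
$2113.9: truthful payoff $0, deviation payoff −$261.3 → loss $261.3.
$2646: truthful payoff $0, deviation payoff −$793.4 → loss $793.4.
$2528.6: truthful payoff $0, deviation payoff −$676 → loss $676.
$3465.4: outcomes coincide → loss $0.
Total loss = $156.6 + $261.3 + $793.4 + $676 = $1887.3.

$1887.3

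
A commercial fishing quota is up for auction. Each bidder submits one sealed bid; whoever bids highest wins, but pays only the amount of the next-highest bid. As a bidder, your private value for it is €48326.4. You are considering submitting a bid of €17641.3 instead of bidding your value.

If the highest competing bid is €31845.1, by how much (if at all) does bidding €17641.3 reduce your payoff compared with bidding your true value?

€16481.3

Bidding your value €48326.4: you win (since €48326.4 > €31845.1) and pay €31845.1. Payoff €16481.3.
Bidding €17641.3: you lose. Payoff €0.
The competing bid €31845.1 lies between your shaded bid and your value, so underbidding forfeits an item you could have won at a profitable price.
Loss from deviating = €16481.3 − (€0) = €16481.3.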